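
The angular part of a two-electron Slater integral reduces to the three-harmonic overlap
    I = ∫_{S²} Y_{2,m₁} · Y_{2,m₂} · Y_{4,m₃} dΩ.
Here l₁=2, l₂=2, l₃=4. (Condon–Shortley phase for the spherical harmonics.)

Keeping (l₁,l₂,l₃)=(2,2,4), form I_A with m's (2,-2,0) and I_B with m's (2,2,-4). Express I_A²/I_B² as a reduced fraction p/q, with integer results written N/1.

Shared (l₁,l₂,l₃)=(2,2,4): N and (l;000)² cancel in I_A²/I_B².
A: Δ = 0!·4!·4!/9! = 1/630; Racah Σ t=0..0: t=0:+1/576 = 1/576; ⇒ 3j(2 2 4; 2 -2 0)² = 1/630, sgn +1
B: Δ = 0!·4!·4!/9! = 1/630; Racah Σ t=0..0: t=0:+1/576 = 1/576; ⇒ 3j(2 2 4; 2 2 -4)² = 1/9, sgn +1
I_A²/I_B² = (1/630)/(1/9) = 1/70

1/70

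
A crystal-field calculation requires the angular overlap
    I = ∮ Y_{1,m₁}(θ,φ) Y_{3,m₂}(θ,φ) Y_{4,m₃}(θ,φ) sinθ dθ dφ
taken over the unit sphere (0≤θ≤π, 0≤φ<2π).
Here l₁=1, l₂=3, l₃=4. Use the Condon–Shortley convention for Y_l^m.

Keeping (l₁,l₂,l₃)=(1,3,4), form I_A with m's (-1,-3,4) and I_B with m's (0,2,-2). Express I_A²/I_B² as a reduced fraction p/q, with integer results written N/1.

Same 1,3,4: normalisation and zero-m 3j drop out of the ratio.
A: Δ: 0! 2! 6! / 9! → 1/252; sum: t=0:+1/1440 = 1/1440; 3j²(1 3 4; -1 -3 4) = Δ·Π!·Σ² = 1/9  (sign +1)
B: Δ: 0! 2! 6! / 9! → 1/252; sum: t=0:+1/120 = 1/120; 3j²(1 3 4; 0 2 -2) = Δ·Π!·Σ² = 1/21  (sign +1)
I_A²/I_B² = (1/9)/(1/21) = 7/3

7/3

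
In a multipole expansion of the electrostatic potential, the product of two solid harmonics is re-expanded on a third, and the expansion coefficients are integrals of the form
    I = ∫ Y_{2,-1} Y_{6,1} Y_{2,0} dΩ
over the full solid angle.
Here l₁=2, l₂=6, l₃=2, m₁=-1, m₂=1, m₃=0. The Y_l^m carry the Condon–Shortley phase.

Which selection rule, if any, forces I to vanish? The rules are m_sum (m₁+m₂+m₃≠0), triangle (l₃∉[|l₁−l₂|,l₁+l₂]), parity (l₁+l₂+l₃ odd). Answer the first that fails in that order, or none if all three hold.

m₁+m₂+m₃ = -1 + 1 + 0 = 0  ✓
triangle: |2−6|=4 ≤ l₃=2 ≤ 2+6=8  ✗
parity: l₁+l₂+l₃ = 10 is even

triangle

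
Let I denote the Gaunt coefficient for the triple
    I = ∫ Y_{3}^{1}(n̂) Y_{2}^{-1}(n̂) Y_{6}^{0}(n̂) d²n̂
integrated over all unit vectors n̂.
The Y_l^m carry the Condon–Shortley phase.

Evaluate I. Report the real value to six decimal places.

0.000000

|3−2|≤6≤3+2 violated ⇒ I = 0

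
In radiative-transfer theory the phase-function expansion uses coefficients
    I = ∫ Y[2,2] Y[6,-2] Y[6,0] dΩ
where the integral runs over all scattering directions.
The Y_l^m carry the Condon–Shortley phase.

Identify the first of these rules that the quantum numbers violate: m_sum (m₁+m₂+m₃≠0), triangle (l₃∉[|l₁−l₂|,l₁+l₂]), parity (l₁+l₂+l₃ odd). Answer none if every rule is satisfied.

none

azimuthal sum: 2 − 2 + 0 = 0  ✓
4 ≤ 6 ≤ 8 (triangle on l)  ✓
L = 2 + 6 + 6 = 14 (even)  ✓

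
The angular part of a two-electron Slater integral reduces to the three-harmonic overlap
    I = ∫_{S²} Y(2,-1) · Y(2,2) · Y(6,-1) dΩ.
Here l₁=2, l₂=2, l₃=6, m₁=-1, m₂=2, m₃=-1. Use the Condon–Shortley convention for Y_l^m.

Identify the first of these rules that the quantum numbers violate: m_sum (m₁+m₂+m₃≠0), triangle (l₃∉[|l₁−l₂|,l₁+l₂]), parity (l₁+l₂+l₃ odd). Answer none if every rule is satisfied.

triangle

Σmᵢ = 0  ✓
l₃∈[|l₁−l₂|,l₁+l₂]=[0,4], have l₃=6  ✗
Σlᵢ = 10 ⇒ even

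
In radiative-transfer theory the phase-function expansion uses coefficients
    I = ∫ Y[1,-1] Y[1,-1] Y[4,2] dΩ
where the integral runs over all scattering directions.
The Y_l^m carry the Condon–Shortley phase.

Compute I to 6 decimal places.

0.000000

l₃=4 ∉ [0,2] — triangle fails ⇒ I = 0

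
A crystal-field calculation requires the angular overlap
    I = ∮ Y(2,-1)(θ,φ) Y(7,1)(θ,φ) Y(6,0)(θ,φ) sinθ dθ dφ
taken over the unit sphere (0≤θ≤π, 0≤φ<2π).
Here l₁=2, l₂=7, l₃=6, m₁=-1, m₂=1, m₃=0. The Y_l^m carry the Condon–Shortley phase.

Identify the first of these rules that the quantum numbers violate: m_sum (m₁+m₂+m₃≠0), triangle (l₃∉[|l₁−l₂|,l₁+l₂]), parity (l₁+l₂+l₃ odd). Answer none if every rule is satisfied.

Σmᵢ = 0  ✓
l₃∈[|l₁−l₂|,l₁+l₂]=[5,9], have l₃=6  ✓
Σlᵢ = 15 ⇒ odd  ✗

parity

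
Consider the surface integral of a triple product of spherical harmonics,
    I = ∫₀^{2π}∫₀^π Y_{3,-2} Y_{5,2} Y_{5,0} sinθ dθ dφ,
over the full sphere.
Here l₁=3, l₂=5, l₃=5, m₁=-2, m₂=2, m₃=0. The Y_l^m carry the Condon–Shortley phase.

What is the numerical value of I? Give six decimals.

l₁+l₂+l₃=13 is odd: 3j(l;000)=0 ⇒ I=0

0.000000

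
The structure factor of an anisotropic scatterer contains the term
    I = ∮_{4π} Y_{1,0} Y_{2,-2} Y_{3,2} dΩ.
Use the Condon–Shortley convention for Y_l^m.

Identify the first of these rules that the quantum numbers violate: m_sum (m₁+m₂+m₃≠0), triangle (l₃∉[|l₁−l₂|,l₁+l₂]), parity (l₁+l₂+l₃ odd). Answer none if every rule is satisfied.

none

azimuthal sum: 0 − 2 + 2 = 0  ✓
1 ≤ 3 ≤ 3 (triangle on l)  ✓
L = 1 + 2 + 3 = 6 (even)  ✓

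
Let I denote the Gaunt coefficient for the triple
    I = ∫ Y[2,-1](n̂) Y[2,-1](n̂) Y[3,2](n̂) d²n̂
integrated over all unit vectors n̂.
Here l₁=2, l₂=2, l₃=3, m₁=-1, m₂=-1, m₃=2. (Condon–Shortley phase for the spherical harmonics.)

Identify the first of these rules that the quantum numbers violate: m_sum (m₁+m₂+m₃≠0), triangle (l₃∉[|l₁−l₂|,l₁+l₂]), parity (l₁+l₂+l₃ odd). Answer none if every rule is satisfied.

azimuthal sum: -1 − 1 + 2 = 0  ✓
0 ≤ 3 ≤ 4 (triangle on l)  ✓
L = 2 + 2 + 3 = 7 (odd)  ✗

parity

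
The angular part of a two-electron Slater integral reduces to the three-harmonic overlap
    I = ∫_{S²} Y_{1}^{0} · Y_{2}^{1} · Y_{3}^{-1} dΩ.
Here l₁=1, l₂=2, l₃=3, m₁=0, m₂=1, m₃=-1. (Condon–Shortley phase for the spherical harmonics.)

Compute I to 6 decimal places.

m-sum 0 ✓  L=6 even ✓  1≤3≤3 ✓
Π(2lᵢ+1) = 3×5×7 = 105
triangle coeff Δ(1,2,3) = 1/105
Σ_t [0,0]: t=0:+1/4 = 1/4
(3j)²=3/35 [(1 2 3; 0 0 0)], sign=-1
Σ_t [0,0]: t=0:+1/6 = 1/6
(3j)²=8/105 [(1 2 3; 0 1 -1)], sign=+1
⇒ 4πI² = 24/35
I = (-1)√(24/35/(4π)) = -0.23359668

-0.233597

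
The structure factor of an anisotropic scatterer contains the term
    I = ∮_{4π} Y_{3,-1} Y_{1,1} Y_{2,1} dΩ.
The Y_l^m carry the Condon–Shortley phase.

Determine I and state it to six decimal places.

Σmᵢ = 1 ≠ 0, so the φ-integral vanishes; I = 0

0.000000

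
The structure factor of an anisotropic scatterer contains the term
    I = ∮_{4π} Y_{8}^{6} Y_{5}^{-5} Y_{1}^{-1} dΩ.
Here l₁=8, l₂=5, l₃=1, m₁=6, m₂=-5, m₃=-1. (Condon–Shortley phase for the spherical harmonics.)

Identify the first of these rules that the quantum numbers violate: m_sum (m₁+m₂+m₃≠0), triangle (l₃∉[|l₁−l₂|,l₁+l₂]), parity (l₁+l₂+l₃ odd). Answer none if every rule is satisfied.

triangle

m₁+m₂+m₃ = 6 − 5 − 1 = 0  ✓
triangle: |8−5|=3 ≤ l₃=1 ≤ 8+5=13  ✗
parity: l₁+l₂+l₃ = 14 is even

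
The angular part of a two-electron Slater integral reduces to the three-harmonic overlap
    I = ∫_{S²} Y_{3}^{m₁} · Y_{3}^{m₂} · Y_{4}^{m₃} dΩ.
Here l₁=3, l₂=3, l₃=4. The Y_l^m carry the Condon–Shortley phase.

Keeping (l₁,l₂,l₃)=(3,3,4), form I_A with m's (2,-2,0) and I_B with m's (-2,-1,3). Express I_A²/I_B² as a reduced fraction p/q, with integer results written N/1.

Shared (l₁,l₂,l₃)=(3,3,4): N and (l;000)² cancel in I_A²/I_B².
A: Δ = 2!·4!·4!/11! = 1/34650; Racah Σ t=0..1: t=0:+1/72 t=1:−1/576 = 7/576; ⇒ 3j(3 3 4; 2 -2 0)² = 7/198, sgn +1
B: Δ = 2!·4!·4!/11! = 1/34650; Racah Σ t=1..2: t=1:−1/144 t=2:+1/288 = -1/288; ⇒ 3j(3 3 4; -2 -1 3)² = 1/99, sgn +1
I_A²/I_B² = (7/198)/(1/99) = 7/2

7/2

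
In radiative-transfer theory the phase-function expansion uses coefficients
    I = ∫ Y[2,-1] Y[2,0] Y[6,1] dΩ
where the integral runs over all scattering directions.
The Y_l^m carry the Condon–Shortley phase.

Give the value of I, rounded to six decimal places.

triangle: need 0≤l₃≤4, have 6; I=0

0.000000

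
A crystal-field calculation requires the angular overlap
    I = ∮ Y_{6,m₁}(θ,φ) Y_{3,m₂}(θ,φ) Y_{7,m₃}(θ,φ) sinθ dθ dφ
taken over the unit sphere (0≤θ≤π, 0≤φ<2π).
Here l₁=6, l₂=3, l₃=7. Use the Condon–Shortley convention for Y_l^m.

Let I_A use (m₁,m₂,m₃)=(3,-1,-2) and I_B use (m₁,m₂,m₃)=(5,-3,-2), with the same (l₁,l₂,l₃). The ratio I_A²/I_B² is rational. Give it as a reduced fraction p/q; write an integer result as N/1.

1369/275

Same 6,3,7: normalisation and zero-m 3j drop out of the ratio.
A: Δ: 2! 10! 4! / 17! → 1/2042040; sum: t=0:+1/241920 t=1:−1/483840 t=2:+1/17418240 = 37/17418240; 3j²(6 3 7; 3 -1 -2) = Δ·Π!·Σ² = 1369/136136  (sign -1)
B: Δ: 2! 10! 4! / 17! → 1/2042040; sum: t=0:+1/17418240 = 1/17418240; 3j²(6 3 7; 5 -3 -2) = Δ·Π!·Σ² = 25/12376  (sign -1)
I_A²/I_B² = (1369/136136)/(25/12376) = 1369/275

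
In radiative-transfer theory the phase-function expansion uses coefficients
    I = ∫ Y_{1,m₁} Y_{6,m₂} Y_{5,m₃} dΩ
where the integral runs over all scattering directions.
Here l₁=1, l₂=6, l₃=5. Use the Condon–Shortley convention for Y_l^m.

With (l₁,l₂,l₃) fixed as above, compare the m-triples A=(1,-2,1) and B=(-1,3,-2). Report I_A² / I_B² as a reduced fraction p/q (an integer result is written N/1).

7/9

l's match ⇒ only the (l;m) 3-j factors differ between A and B.
A: triangle coeff Δ(1,6,5) = 1/858; Σ_t [0,0]: t=0:+1/34560 = 1/34560; (3j)²=14/429 [(1 6 5; 1 -2 1)], sign=+1
B: triangle coeff Δ(1,6,5) = 1/858; Σ_t [2,2]: t=2:+1/60480 = 1/60480; (3j)²=6/143 [(1 6 5; -1 3 -2)], sign=-1
I_A²/I_B² = (14/429)/(6/143) = 7/9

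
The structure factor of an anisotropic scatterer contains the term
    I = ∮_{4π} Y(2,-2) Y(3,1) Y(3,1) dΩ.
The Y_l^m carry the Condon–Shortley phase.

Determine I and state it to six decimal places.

0.206013

m-sum 0 ✓  L=8 even ✓  1≤3≤5 ✓
Π(2lᵢ+1) = 5×7×7 = 245
triangle coeff Δ(2,3,3) = 1/3780
Σ_t [0,2]: t=0:+1/24 t=1:−1/4 t=2:+1/24 = -1/6
(3j)²=4/105 [(2 3 3; 0 0 0)], sign=+1
Σ_t [2,2]: t=2:+1/16 = 1/16
(3j)²=2/35 [(2 3 3; -2 1 1)], sign=+1
⇒ 4πI² = 8/15
I = (+1)√(8/15/(4π)) = 0.20601291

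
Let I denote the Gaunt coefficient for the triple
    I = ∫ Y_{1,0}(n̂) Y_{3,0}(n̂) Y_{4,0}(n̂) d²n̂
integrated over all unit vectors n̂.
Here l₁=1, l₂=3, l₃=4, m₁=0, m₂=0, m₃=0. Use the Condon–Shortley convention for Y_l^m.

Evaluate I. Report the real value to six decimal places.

m-sum 0 ✓  L=8 even ✓  2≤4≤4 ✓
Π(2lᵢ+1) = 3×7×9 = 189
triangle coeff Δ(1,3,4) = 1/252
Σ_t [0,0]: t=0:+1/36 = 1/36
(3j)²=4/63 [(1 3 4; 0 0 0)], sign=+1
(m-triple is (0,0,0) — same symbol as above.)
⇒ 4πI² = 16/21
I = (+1)√(16/21/(4π)) = 0.24623252

0.246233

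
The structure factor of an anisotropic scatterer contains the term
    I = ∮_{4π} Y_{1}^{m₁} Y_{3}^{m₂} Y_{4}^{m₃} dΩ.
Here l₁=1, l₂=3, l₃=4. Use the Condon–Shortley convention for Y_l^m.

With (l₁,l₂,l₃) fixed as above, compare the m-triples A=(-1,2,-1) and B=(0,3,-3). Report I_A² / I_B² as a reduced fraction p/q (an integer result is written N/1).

3/7

Shared (l₁,l₂,l₃)=(1,3,4): N and (l;000)² cancel in I_A²/I_B².
A: Δ = 0!·2!·6!/9! = 1/252; Racah Σ t=0..0: t=0:+1/240 = 1/240; ⇒ 3j(1 3 4; -1 2 -1)² = 1/84, sgn -1
B: Δ = 0!·2!·6!/9! = 1/252; Racah Σ t=0..0: t=0:+1/720 = 1/720; ⇒ 3j(1 3 4; 0 3 -3)² = 1/36, sgn -1
I_A²/I_B² = (1/84)/(1/36) = 3/7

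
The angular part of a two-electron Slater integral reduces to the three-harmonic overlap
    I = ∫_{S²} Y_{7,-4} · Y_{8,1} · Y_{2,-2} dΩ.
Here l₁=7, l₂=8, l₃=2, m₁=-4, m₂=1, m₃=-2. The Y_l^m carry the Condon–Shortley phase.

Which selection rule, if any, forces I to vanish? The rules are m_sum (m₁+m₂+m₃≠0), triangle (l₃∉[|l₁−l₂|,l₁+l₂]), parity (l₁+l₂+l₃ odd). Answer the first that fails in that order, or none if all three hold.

m_sum

m₁+m₂+m₃ = -4 + 1 − 2 = -5  ✗
triangle: |7−8|=1 ≤ l₃=2 ≤ 7+8=15
parity: l₁+l₂+l₃ = 17 is odd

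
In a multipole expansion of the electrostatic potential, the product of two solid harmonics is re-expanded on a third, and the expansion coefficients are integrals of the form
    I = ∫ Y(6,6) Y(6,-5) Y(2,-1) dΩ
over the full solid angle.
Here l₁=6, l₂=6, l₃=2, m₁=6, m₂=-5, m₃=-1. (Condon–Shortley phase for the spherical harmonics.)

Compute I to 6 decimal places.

Rules hold: Σm=0, L=14 even, 0≤2≤12.
N = 13·13·5 = 845
Δ = 10!·2!·2!/15! = 1/90090
Racah Σ t=4..6: t=4:+1/69120 t=5:−1/14400 t=6:+1/69120 = -7/172800
⇒ 3j(6 6 2; 0 0 0)² = 14/715, sgn -1
Racah Σ t=0..0: t=0:+1/7257600 = 1/7257600
⇒ 3j(6 6 2; 6 -5 -1)² = 11/455, sgn -1
4πI² = N·(3j₀)²·(3jₘ)² = 2/5
I = +1·√(0.4/4π) = 0.17841241

0.178412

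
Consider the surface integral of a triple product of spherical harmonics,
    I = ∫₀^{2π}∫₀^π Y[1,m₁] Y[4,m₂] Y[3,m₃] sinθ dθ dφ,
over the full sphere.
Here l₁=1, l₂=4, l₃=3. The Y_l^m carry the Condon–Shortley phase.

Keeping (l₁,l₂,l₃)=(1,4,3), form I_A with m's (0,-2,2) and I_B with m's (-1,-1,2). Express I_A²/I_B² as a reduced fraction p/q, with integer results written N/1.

Shared (l₁,l₂,l₃)=(1,4,3): N and (l;000)² cancel in I_A²/I_B².
A: Δ = 2!·0!·6!/9! = 1/252; Racah Σ t=1..1: t=1:−1/120 = -1/120; ⇒ 3j(1 4 3; 0 -2 2)² = 1/21, sgn +1
B: Δ = 2!·0!·6!/9! = 1/252; Racah Σ t=2..2: t=2:+1/240 = 1/240; ⇒ 3j(1 4 3; -1 -1 2)² = 1/84, sgn -1
I_A²/I_B² = (1/21)/(1/84) = 4/1

4/1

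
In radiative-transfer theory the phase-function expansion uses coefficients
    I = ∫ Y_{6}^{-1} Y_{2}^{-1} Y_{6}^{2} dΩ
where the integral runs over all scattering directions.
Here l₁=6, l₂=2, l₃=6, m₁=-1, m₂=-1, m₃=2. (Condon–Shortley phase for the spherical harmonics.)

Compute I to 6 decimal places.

m-sum 0 ✓  L=14 even ✓  4≤6≤8 ✓
Π(2lᵢ+1) = 13×5×13 = 845
triangle coeff Δ(6,2,6) = 1/90090
Σ_t [0,2]: t=0:+1/69120 t=1:−1/14400 t=2:+1/69120 = -7/172800
(3j)²=14/715 [(6 2 6; 0 0 0)], sign=-1
Σ_t [0,1]: t=0:+1/60480 t=1:−1/34560 = -1/80640
(3j)²=6/1001 [(6 2 6; -1 -1 2)], sign=-1
⇒ 4πI² = 12/121
I = (+1)√(12/121/(4π)) = 0.08883682

0.088837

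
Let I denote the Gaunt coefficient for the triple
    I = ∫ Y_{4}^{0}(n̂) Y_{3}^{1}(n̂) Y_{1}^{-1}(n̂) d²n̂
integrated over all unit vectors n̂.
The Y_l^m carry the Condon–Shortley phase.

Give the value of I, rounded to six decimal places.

0.150786

m-sum 0 ✓  L=8 even ✓  1≤1≤7 ✓
Π(2lᵢ+1) = 9×7×3 = 189
triangle coeff Δ(4,3,1) = 1/252
Σ_t [3,3]: t=3:−1/36 = -1/36
(3j)²=4/63 [(4 3 1; 0 0 0)], sign=+1
Σ_t [4,4]: t=4:+1/96 = 1/96
(3j)²=1/42 [(4 3 1; 0 1 -1)], sign=+1
⇒ 4πI² = 2/7
I = (+1)√(2/7/(4π)) = 0.15078601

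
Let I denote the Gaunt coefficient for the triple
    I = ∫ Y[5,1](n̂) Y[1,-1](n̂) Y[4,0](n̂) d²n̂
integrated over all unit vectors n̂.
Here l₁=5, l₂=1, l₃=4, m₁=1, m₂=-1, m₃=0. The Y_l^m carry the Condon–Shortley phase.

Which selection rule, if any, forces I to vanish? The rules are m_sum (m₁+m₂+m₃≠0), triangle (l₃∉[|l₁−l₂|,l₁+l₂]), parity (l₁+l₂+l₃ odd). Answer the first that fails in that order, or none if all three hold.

none

azimuthal sum: 1 − 1 + 0 = 0  ✓
4 ≤ 4 ≤ 6 (triangle on l)  ✓
L = 5 + 1 + 4 = 10 (even)  ✓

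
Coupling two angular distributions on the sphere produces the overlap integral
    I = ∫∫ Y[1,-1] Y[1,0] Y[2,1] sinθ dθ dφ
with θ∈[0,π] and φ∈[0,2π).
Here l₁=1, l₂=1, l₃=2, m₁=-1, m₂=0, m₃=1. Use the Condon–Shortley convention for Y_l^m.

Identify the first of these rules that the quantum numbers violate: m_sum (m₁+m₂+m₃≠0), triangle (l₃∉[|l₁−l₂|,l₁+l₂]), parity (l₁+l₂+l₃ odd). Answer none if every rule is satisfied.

Σmᵢ = 0  ✓
l₃∈[|l₁−l₂|,l₁+l₂]=[0,2], have l₃=2  ✓
Σlᵢ = 4 ⇒ even  ✓

none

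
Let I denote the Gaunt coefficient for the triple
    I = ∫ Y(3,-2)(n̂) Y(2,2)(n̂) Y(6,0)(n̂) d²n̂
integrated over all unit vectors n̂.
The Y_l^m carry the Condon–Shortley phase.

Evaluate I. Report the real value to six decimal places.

l₃=6 ∉ [1,5] — triangle fails ⇒ I = 0

0.000000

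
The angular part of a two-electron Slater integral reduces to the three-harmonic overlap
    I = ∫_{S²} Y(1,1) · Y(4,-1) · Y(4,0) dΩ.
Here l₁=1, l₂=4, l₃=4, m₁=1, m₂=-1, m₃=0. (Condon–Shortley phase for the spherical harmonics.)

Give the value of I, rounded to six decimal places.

0.000000

l₁+l₂+l₃=9 is odd: 3j(l;000)=0 ⇒ I=0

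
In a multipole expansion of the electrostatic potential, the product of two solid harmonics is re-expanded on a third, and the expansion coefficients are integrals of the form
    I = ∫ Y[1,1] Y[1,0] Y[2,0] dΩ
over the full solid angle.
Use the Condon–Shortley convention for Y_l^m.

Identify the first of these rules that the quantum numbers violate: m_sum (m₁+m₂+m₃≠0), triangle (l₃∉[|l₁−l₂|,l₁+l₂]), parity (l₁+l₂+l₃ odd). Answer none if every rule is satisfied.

azimuthal sum: 1 + 0 + 0 = 1  ✗
0 ≤ 2 ≤ 2 (triangle on l)
L = 1 + 1 + 2 = 4 (even)

m_sum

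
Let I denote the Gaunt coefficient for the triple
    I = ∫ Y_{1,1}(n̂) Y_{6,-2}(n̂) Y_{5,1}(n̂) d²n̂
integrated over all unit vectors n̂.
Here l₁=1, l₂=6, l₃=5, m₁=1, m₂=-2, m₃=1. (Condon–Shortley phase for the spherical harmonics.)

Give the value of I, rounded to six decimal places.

0.216205

Rules hold: Σm=0, L=12 even, 5≤5≤7.
N = 3·13·11 = 429
Δ = 2!·0!·10!/13! = 1/858
Racah Σ t=1..1: t=1:−1/14400 = -1/14400
⇒ 3j(1 6 5; 0 0 0)² = 6/143, sgn +1
Racah Σ t=0..0: t=0:+1/34560 = 1/34560
⇒ 3j(1 6 5; 1 -2 1)² = 14/429, sgn +1
4πI² = N·(3j₀)²·(3jₘ)² = 84/143
I = +1·√(0.587413/4π) = 0.21620548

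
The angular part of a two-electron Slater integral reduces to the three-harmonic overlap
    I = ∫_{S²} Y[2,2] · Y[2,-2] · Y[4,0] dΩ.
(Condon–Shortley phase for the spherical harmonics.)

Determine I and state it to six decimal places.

0.040299

Rules hold: Σm=0, L=8 even, 0≤4≤4.
N = 5·5·9 = 225
Δ = 0!·4!·4!/9! = 1/630
Racah Σ t=0..0: t=0:+1/16 = 1/16
⇒ 3j(2 2 4; 0 0 0)² = 2/35, sgn +1
Racah Σ t=0..0: t=0:+1/576 = 1/576
⇒ 3j(2 2 4; 2 -2 0)² = 1/630, sgn +1
4πI² = N·(3j₀)²·(3jₘ)² = 1/49
I = +1·√(0.0204082/4π) = 0.04029926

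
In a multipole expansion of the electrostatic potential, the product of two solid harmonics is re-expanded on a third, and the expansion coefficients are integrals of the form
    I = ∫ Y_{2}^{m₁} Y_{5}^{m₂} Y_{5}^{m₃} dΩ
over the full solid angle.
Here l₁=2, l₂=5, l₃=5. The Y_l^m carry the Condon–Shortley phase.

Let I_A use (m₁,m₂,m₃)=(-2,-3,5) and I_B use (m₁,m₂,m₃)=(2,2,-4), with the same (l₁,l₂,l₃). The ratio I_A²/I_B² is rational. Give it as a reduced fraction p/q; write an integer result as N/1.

5/12

Same 2,5,5: normalisation and zero-m 3j drop out of the ratio.
A: Δ: 2! 2! 8! / 13! → 1/38610; sum: t=2:+1/161280 = 1/161280; 3j²(2 5 5; -2 -3 5) = Δ·Π!·Σ² = 1/143  (sign +1)
B: Δ: 2! 2! 8! / 13! → 1/38610; sum: t=0:+1/20160 = 1/20160; 3j²(2 5 5; 2 2 -4) = Δ·Π!·Σ² = 12/715  (sign -1)
I_A²/I_B² = (1/143)/(12/715) = 5/12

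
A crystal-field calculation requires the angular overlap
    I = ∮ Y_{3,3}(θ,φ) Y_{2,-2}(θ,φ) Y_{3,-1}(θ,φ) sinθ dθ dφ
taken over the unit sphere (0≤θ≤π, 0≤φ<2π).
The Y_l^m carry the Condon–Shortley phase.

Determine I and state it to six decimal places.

0.132981

Checks pass: Σm=0; 8 even; l₃=3∈[1,5].
(2·3+1)(2·2+1)(2·3+1) = 245
Δ: 2! 4! 2! / 9! → 1/3780
sum: t=0:+1/24 t=1:−1/4 t=2:+1/24 = -1/6
3j²(3 2 3; 0 0 0) = Δ·Π!·Σ² = 4/105  (sign +1)
sum: t=0:+1/96 = 1/96
3j²(3 2 3; 3 -2 -1) = Δ·Π!·Σ² = 1/42  (sign +1)
combine: 4πI² = 245·4/105·1/42 = 2/9
take √, sign +1: I = 0.13298076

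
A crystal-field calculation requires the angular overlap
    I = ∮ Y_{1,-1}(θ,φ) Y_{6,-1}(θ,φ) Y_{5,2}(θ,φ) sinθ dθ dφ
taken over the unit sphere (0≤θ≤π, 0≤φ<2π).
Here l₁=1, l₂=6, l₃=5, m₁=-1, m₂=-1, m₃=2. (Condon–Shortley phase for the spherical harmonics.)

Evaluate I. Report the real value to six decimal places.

Rules hold: Σm=0, L=12 even, 5≤5≤7.
N = 3·13·11 = 429
Δ = 2!·0!·10!/13! = 1/858
Racah Σ t=1..1: t=1:−1/14400 = -1/14400
⇒ 3j(1 6 5; 0 0 0)² = 6/143, sgn +1
Racah Σ t=2..2: t=2:+1/60480 = 1/60480
⇒ 3j(1 6 5; -1 -1 2)² = 5/429, sgn -1
4πI² = N·(3j₀)²·(3jₘ)² = 30/143
I = -1·√(0.20979/4π) = -0.12920749

-0.129207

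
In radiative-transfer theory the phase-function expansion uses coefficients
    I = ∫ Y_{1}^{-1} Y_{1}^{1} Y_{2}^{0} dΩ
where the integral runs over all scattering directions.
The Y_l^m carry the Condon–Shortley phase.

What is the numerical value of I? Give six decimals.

m-sum 0 ✓  L=4 even ✓  0≤2≤2 ✓
Π(2lᵢ+1) = 3×3×5 = 45
triangle coeff Δ(1,1,2) = 1/30
Σ_t [0,0]: t=0:+1/1 = 1/1
(3j)²=2/15 [(1 1 2; 0 0 0)], sign=+1
Σ_t [0,0]: t=0:+1/4 = 1/4
(3j)²=1/30 [(1 1 2; -1 1 0)], sign=+1
⇒ 4πI² = 1/5
I = (+1)√(1/5/(4π)) = 0.12615663

0.126157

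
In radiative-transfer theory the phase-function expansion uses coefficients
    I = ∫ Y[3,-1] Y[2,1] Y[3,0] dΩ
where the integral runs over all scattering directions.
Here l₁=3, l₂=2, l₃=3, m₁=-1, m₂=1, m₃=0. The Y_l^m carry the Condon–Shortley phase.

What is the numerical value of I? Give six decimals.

-0.059471

Rules hold: Σm=0, L=8 even, 1≤3≤5.
N = 7·5·7 = 245
Δ = 2!·4!·2!/9! = 1/3780
Racah Σ t=0..2: t=0:+1/24 t=1:−1/4 t=2:+1/24 = -1/6
⇒ 3j(3 2 3; 0 0 0)² = 4/105, sgn +1
Racah Σ t=1..2: t=1:−1/12 t=2:+1/8 = 1/24
⇒ 3j(3 2 3; -1 1 0)² = 1/210, sgn -1
4πI² = N·(3j₀)²·(3jₘ)² = 2/45
I = -1·√(0.0444444/4π) = -0.05947080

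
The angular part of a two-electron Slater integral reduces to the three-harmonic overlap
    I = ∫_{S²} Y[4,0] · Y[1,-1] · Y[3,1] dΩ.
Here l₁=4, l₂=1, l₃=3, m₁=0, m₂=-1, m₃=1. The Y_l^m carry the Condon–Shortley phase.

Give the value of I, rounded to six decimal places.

0.150786

Rules hold: Σm=0, L=8 even, 3≤3≤5.
N = 9·3·7 = 189
Δ = 2!·6!·0!/9! = 1/252
Racah Σ t=1..1: t=1:−1/36 = -1/36
⇒ 3j(4 1 3; 0 0 0)² = 4/63, sgn +1
Racah Σ t=0..0: t=0:+1/96 = 1/96
⇒ 3j(4 1 3; 0 -1 1)² = 1/42, sgn +1
4πI² = N·(3j₀)²·(3jₘ)² = 2/7
I = +1·√(0.285714/4π) = 0.15078601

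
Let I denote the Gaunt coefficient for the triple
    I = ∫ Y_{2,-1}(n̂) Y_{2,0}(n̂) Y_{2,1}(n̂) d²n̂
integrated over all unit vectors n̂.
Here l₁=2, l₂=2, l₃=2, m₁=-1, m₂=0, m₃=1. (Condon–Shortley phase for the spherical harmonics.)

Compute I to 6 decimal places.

-0.090112

Checks pass: Σm=0; 6 even; l₃=2∈[0,4].
(2·2+1)(2·2+1)(2·2+1) = 125
Δ: 2! 2! 2! / 7! → 1/630
sum: t=0:+1/8 t=1:−1/1 t=2:+1/8 = -3/4
3j²(2 2 2; 0 0 0) = Δ·Π!·Σ² = 2/35  (sign -1)
sum: t=1:−1/2 t=2:+1/4 = -1/4
3j²(2 2 2; -1 0 1) = Δ·Π!·Σ² = 1/70  (sign +1)
combine: 4πI² = 125·2/35·1/70 = 5/49
take √, sign -1: I = -0.09011188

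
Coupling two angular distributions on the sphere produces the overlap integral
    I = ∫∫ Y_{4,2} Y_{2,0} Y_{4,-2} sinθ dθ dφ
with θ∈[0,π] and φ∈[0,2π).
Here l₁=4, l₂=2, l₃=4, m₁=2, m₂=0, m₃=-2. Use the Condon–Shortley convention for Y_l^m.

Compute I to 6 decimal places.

0.065536

m-sum 0 ✓  L=10 even ✓  2≤4≤6 ✓
Π(2lᵢ+1) = 9×5×9 = 405
triangle coeff Δ(4,2,4) = 1/13860
Σ_t [0,2]: t=0:+1/192 t=1:−1/36 t=2:+1/192 = -5/288
(3j)²=20/693 [(4 2 4; 0 0 0)], sign=-1
Σ_t [0,2]: t=0:+1/192 t=1:−1/120 t=2:+1/2880 = -1/360
(3j)²=16/3465 [(4 2 4; 2 0 -2)], sign=-1
⇒ 4πI² = 320/5929
I = (+1)√(320/5929/(4π)) = 0.06553591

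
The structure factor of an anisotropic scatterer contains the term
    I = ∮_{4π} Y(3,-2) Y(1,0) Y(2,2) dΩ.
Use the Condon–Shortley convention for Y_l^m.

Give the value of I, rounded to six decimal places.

m-sum 0 ✓  L=6 even ✓  2≤2≤4 ✓
Π(2lᵢ+1) = 7×3×5 = 105
triangle coeff Δ(3,1,2) = 1/105
Σ_t [1,1]: t=1:−1/4 = -1/4
(3j)²=3/35 [(3 1 2; 0 0 0)], sign=-1
Σ_t [1,1]: t=1:−1/24 = -1/24
(3j)²=1/21 [(3 1 2; -2 0 2)], sign=-1
⇒ 4πI² = 3/7
I = (+1)√(3/7/(4π)) = 0.18467439

0.184674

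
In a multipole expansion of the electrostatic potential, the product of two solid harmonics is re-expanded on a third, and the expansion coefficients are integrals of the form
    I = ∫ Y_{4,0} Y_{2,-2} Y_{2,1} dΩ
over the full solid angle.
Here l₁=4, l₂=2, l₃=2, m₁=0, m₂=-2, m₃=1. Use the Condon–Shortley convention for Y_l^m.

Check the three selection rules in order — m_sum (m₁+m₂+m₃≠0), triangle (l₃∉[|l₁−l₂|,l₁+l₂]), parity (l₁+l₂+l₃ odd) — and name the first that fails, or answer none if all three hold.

m_sum

Σmᵢ = -1  ✗
l₃∈[|l₁−l₂|,l₁+l₂]=[2,6], have l₃=2
Σlᵢ = 8 ⇒ even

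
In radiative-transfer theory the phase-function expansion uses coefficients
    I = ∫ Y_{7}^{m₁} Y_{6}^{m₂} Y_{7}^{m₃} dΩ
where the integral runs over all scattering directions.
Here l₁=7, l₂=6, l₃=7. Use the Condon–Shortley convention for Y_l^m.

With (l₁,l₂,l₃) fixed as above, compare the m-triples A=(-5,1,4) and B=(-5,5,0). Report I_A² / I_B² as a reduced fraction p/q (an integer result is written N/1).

l's match ⇒ only the (l;m) 3-j factors differ between A and B.
A: triangle coeff Δ(7,6,7) = 1/2444321880; Σ_t [4,6]: t=4:+1/69672960 t=5:−1/29030400 t=6:+1/124416000 = -1/82944000; (3j)²=693/83980 [(7 6 7; -5 1 4)], sign=+1
B: triangle coeff Δ(7,6,7) = 1/2444321880; Σ_t [5,6]: t=5:−1/435456000 t=6:+1/124416000 = 1/174182400; (3j)²=55/4199 [(7 6 7; -5 5 0)], sign=-1
I_A²/I_B² = (693/83980)/(55/4199) = 63/100

63/100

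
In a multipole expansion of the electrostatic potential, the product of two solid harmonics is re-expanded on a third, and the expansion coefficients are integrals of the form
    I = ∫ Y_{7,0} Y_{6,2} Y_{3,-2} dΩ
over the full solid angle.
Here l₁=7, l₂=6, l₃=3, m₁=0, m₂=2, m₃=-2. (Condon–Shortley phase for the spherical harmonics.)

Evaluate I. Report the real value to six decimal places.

-0.160413

Rules hold: Σm=0, L=16 even, 1≤3≤13.
N = 15·13·7 = 1365
Δ = 10!·4!·2!/17! = 1/2042040
Racah Σ t=4..6: t=4:+1/207360 t=5:−1/57600 t=6:+1/207360 = -1/129600
⇒ 3j(7 6 3; 0 0 0)² = 168/12155, sgn +1
Racah Σ t=6..7: t=6:+1/207360 t=7:−1/725760 = 1/290304
⇒ 3j(7 6 3; 0 2 -2)² = 125/7293, sgn -1
4πI² = N·(3j₀)²·(3jₘ)² = 147000/454597
I = -1·√(0.323363/4π) = -0.16041333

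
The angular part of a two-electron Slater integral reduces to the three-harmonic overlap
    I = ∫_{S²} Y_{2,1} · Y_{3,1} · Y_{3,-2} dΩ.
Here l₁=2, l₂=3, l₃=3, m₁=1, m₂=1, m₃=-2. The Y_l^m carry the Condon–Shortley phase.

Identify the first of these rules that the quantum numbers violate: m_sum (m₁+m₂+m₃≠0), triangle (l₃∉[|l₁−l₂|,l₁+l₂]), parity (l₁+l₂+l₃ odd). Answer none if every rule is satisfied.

none

m₁+m₂+m₃ = 1 + 1 − 2 = 0  ✓
triangle: |2−3|=1 ≤ l₃=3 ≤ 2+3=5  ✓
parity: l₁+l₂+l₃ = 8 is even  ✓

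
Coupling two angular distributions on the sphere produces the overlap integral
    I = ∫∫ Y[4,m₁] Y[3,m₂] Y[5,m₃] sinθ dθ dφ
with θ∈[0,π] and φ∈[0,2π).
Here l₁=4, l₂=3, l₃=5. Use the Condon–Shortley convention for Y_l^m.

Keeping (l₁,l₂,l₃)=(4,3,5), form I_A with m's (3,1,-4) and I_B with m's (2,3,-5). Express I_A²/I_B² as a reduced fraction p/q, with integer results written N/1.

Shared (l₁,l₂,l₃)=(4,3,5): N and (l;000)² cancel in I_A²/I_B².
A: Δ = 2!·6!·4!/13! = 1/180180; Racah Σ t=0..1: t=0:+1/5760 t=1:−1/4320 = -1/17280; ⇒ 3j(4 3 5; 3 1 -4)² = 7/4290, sgn +1
B: Δ = 2!·6!·4!/13! = 1/180180; Racah Σ t=2..2: t=2:+1/34560 = 1/34560; ⇒ 3j(4 3 5; 2 3 -5)² = 5/286, sgn +1
I_A²/I_B² = (7/4290)/(5/286) = 7/75

7/75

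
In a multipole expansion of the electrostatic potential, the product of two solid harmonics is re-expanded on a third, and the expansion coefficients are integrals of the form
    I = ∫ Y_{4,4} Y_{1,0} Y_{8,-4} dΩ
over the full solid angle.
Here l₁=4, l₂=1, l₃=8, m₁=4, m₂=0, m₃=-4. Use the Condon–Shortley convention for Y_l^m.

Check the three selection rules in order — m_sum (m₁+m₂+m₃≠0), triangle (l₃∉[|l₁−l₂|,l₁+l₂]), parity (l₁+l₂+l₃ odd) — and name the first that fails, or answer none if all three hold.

triangle

Σmᵢ = 0  ✓
l₃∈[|l₁−l₂|,l₁+l₂]=[3,5], have l₃=8  ✗
Σlᵢ = 13 ⇒ odd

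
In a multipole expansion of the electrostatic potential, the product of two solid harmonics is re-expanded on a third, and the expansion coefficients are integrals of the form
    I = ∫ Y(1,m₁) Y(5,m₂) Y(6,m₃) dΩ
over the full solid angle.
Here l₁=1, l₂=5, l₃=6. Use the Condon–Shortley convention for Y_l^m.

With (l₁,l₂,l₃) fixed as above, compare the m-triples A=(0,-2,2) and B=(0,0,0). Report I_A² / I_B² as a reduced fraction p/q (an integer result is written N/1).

8/9

Shared (l₁,l₂,l₃)=(1,5,6): N and (l;000)² cancel in I_A²/I_B².
A: Δ = 0!·2!·10!/13! = 1/858; Racah Σ t=0..0: t=0:+1/30240 = 1/30240; ⇒ 3j(1 5 6; 0 -2 2)² = 16/429, sgn +1
B: Δ = 0!·2!·10!/13! = 1/858; Racah Σ t=0..0: t=0:+1/14400 = 1/14400; ⇒ 3j(1 5 6; 0 0 0)² = 6/143, sgn +1
I_A²/I_B² = (16/429)/(6/143) = 8/9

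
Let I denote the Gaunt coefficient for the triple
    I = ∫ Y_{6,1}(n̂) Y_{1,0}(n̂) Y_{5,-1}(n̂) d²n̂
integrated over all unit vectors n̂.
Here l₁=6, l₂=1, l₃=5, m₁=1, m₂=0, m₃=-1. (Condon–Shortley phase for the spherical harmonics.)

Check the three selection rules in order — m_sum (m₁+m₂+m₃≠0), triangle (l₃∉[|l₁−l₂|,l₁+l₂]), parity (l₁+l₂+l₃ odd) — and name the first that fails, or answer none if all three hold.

m₁+m₂+m₃ = 1 + 0 − 1 = 0  ✓
triangle: |6−1|=5 ≤ l₃=5 ≤ 6+1=7  ✓
parity: l₁+l₂+l₃ = 12 is even  ✓

none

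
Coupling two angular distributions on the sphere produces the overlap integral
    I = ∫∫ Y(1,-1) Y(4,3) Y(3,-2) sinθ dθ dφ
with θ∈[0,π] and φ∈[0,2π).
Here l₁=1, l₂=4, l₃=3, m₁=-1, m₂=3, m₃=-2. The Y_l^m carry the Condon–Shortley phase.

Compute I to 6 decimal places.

-0.282095

Checks pass: Σm=0; 8 even; l₃=3∈[3,5].
(2·1+1)(2·4+1)(2·3+1) = 189
Δ: 2! 0! 6! / 9! → 1/252
sum: t=1:−1/36 = -1/36
3j²(1 4 3; 0 0 0) = Δ·Π!·Σ² = 4/63  (sign +1)
sum: t=2:+1/240 = 1/240
3j²(1 4 3; -1 3 -2) = Δ·Π!·Σ² = 1/12  (sign -1)
combine: 4πI² = 189·4/63·1/12 = 1/1
take √, sign -1: I = -0.28209479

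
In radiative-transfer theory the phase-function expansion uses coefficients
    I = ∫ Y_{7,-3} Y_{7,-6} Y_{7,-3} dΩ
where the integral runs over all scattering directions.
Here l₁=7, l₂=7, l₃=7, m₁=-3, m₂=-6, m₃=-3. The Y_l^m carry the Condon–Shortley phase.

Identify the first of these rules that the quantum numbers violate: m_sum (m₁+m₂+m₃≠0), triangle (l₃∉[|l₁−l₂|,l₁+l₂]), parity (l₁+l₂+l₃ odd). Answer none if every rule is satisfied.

m₁+m₂+m₃ = -3 − 6 − 3 = -12  ✗
triangle: |7−7|=0 ≤ l₃=7 ≤ 7+7=14
parity: l₁+l₂+l₃ = 21 is odd

m_sum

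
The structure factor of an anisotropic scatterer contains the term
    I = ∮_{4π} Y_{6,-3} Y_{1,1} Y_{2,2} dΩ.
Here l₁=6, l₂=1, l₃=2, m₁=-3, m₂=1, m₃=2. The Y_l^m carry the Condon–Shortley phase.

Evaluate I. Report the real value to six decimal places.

0.000000

|6−1|≤2≤6+1 violated ⇒ I = 0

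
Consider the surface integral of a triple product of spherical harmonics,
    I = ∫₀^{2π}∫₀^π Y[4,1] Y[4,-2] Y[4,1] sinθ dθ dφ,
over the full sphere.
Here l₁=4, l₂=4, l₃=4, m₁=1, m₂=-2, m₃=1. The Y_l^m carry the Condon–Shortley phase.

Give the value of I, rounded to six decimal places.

0.144370

m-sum 0 ✓  L=12 even ✓  0≤4≤8 ✓
Π(2lᵢ+1) = 9×9×9 = 729
triangle coeff Δ(4,4,4) = 1/450450
Σ_t [0,4]: t=0:+1/13824 t=1:−1/216 t=2:+1/64 t=3:−1/216 t=4:+1/13824 = 5/768
(3j)²=18/1001 [(4 4 4; 0 0 0)], sign=+1
Σ_t [0,2]: t=0:+1/576 t=1:−1/144 t=2:+1/576 = -1/288
(3j)²=20/1001 [(4 4 4; 1 -2 1)], sign=+1
⇒ 4πI² = 262440/1002001
I = (+1)√(262440/1002001/(4π)) = 0.14436968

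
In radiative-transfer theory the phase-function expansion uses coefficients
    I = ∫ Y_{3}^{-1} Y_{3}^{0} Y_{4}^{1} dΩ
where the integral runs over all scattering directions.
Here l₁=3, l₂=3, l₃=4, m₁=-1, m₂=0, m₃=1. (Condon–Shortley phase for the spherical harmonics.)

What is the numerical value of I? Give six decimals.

-0.099323

m-sum 0 ✓  L=10 even ✓  0≤4≤6 ✓
Π(2lᵢ+1) = 7×7×9 = 441
triangle coeff Δ(3,3,4) = 1/34650
Σ_t [0,2]: t=0:+1/72 t=1:−1/16 t=2:+1/72 = -5/144
(3j)²=2/77 [(3 3 4; 0 0 0)], sign=-1
Σ_t [0,2]: t=0:+1/288 t=1:−1/24 t=2:+1/48 = -5/288
(3j)²=5/462 [(3 3 4; -1 0 1)], sign=+1
⇒ 4πI² = 15/121
I = (-1)√(15/121/(4π)) = -0.09932258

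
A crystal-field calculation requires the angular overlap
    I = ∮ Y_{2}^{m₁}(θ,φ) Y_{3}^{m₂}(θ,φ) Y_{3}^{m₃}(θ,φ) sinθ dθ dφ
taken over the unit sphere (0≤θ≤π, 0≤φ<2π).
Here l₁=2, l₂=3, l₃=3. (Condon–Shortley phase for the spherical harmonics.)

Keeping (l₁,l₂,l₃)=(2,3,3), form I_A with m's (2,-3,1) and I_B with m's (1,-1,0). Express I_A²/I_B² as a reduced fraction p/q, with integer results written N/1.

l's match ⇒ only the (l;m) 3-j factors differ between A and B.
A: triangle coeff Δ(2,3,3) = 1/3780; Σ_t [0,0]: t=0:+1/96 = 1/96; (3j)²=1/42 [(2 3 3; 2 -3 1)], sign=+1
B: triangle coeff Δ(2,3,3) = 1/3780; Σ_t [0,1]: t=0:+1/8 t=1:−1/12 = 1/24; (3j)²=1/210 [(2 3 3; 1 -1 0)], sign=-1
I_A²/I_B² = (1/42)/(1/210) = 5/1

5/1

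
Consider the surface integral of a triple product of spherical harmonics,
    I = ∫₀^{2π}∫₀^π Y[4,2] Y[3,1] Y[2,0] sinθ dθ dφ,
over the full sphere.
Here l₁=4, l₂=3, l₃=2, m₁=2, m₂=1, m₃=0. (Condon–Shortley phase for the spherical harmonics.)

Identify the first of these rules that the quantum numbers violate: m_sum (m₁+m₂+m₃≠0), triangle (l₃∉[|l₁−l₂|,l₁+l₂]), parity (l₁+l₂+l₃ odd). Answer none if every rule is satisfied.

m_sum

Σmᵢ = 3  ✗
l₃∈[|l₁−l₂|,l₁+l₂]=[1,7], have l₃=2
Σlᵢ = 9 ⇒ odd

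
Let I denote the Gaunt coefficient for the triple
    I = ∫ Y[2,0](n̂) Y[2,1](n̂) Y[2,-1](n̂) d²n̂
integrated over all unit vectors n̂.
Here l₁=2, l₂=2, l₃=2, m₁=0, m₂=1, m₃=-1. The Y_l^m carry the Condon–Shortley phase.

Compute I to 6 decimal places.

-0.090112

Checks pass: Σm=0; 6 even; l₃=2∈[0,4].
(2·2+1)(2·2+1)(2·2+1) = 125
Δ: 2! 2! 2! / 7! → 1/630
sum: t=0:+1/8 t=1:−1/1 t=2:+1/8 = -3/4
3j²(2 2 2; 0 0 0) = Δ·Π!·Σ² = 2/35  (sign -1)
sum: t=1:−1/2 t=2:+1/4 = -1/4
3j²(2 2 2; 0 1 -1) = Δ·Π!·Σ² = 1/70  (sign +1)
combine: 4πI² = 125·2/35·1/70 = 5/49
take √, sign -1: I = -0.09011188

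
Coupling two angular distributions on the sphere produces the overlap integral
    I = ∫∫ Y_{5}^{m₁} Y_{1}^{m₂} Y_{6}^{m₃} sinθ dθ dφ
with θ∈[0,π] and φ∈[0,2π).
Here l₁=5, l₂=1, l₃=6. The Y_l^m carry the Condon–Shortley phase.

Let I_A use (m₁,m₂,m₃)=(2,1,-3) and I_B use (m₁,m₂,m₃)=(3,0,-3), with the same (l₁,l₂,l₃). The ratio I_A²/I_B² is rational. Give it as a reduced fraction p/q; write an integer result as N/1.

4/3

l's match ⇒ only the (l;m) 3-j factors differ between A and B.
A: triangle coeff Δ(5,1,6) = 1/858; Σ_t [0,0]: t=0:+1/60480 = 1/60480; (3j)²=6/143 [(5 1 6; 2 1 -3)], sign=-1
B: triangle coeff Δ(5,1,6) = 1/858; Σ_t [0,0]: t=0:+1/80640 = 1/80640; (3j)²=9/286 [(5 1 6; 3 0 -3)], sign=-1
I_A²/I_B² = (6/143)/(9/286) = 4/3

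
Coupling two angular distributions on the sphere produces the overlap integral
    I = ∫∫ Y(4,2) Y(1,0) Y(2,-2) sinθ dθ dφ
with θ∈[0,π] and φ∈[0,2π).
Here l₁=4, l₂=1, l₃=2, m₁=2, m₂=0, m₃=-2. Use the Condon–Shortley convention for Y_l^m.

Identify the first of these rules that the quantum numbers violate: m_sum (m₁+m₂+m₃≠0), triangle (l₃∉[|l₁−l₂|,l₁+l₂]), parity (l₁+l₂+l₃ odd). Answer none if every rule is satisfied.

Σmᵢ = 0  ✓
l₃∈[|l₁−l₂|,l₁+l₂]=[3,5], have l₃=2  ✗
Σlᵢ = 7 ⇒ odd

triangle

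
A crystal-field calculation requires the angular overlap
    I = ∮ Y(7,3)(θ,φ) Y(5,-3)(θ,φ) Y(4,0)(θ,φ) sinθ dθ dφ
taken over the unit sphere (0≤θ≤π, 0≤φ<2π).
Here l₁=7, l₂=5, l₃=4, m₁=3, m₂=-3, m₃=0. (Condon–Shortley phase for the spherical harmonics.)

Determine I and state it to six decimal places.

0.062592

Checks pass: Σm=0; 16 even; l₃=4∈[2,12].
(2·7+1)(2·5+1)(2·4+1) = 1485
Δ: 8! 6! 2! / 17! → 1/6126120
sum: t=3:−1/69120 t=4:+1/20736 t=5:−1/69120 = 1/51840
3j²(7 5 4; 0 0 0) = Δ·Π!·Σ² = 280/21879  (sign +1)
sum: t=0:+1/3870720 t=1:−1/181440 t=2:+1/138240 = 23/11612160
3j²(7 5 4; 3 -3 0) = Δ·Π!·Σ² = 529/204204  (sign +1)
combine: 4πI² = 1485·280/21879·529/204204 = 26450/537251
take √, sign +1: I = 0.06259207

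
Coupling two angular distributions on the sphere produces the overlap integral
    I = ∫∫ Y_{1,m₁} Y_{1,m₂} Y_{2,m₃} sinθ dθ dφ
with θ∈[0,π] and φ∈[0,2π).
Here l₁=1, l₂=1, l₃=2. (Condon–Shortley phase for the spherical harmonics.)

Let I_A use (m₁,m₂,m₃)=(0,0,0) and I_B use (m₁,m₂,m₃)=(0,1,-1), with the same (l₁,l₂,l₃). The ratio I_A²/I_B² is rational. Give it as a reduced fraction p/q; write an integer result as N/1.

4/3

l's match ⇒ only the (l;m) 3-j factors differ between A and B.
A: triangle coeff Δ(1,1,2) = 1/30; Σ_t [0,0]: t=0:+1/1 = 1/1; (3j)²=2/15 [(1 1 2; 0 0 0)], sign=+1
B: triangle coeff Δ(1,1,2) = 1/30; Σ_t [0,0]: t=0:+1/2 = 1/2; (3j)²=1/10 [(1 1 2; 0 1 -1)], sign=-1
I_A²/I_B² = (2/15)/(1/10) = 4/3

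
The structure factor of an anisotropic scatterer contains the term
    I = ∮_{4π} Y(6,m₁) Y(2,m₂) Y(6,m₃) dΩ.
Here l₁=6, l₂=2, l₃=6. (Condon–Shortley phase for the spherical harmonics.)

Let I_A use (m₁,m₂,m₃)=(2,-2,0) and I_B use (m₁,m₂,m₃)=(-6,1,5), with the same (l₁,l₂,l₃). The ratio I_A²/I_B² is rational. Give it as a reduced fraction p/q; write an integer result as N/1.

140/121

l's match ⇒ only the (l;m) 3-j factors differ between A and B.
A: triangle coeff Δ(6,2,6) = 1/90090; Σ_t [0,0]: t=0:+1/69120 = 1/69120; (3j)²=4/143 [(6 2 6; 2 -2 0)], sign=+1
B: triangle coeff Δ(6,2,6) = 1/90090; Σ_t [2,2]: t=2:+1/7257600 = 1/7257600; (3j)²=11/455 [(6 2 6; -6 1 5)], sign=-1
I_A²/I_B² = (4/143)/(11/455) = 140/121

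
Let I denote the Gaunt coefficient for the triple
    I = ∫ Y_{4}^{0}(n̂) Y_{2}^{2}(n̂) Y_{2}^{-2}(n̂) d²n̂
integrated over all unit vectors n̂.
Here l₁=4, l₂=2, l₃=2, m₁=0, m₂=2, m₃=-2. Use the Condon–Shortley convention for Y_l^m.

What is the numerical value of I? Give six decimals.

Checks pass: Σm=0; 8 even; l₃=2∈[2,6].
(2·4+1)(2·2+1)(2·2+1) = 225
Δ: 4! 4! 0! / 9! → 1/630
sum: t=2:+1/16 = 1/16
3j²(4 2 2; 0 0 0) = Δ·Π!·Σ² = 2/35  (sign +1)
sum: t=4:+1/576 = 1/576
3j²(4 2 2; 0 2 -2) = Δ·Π!·Σ² = 1/630  (sign +1)
combine: 4πI² = 225·2/35·1/630 = 1/49
take √, sign +1: I = 0.04029926

0.040299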